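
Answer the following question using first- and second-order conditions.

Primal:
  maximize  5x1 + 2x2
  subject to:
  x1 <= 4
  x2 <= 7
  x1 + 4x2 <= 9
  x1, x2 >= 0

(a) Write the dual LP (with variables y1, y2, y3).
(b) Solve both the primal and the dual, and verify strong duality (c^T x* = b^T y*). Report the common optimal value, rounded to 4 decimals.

The standard primal-dual pair for 'max c^T x s.t. A x <= b, x >= 0' is:
  Dual:  min b^T y  s.t.  A^T y >= c,  y >= 0.

So the dual LP is:
  minimize  4y1 + 7y2 + 9y3
  subject to:
    y1 + y3 >= 5
    y2 + 4y3 >= 2
    y1, y2, y3 >= 0

Solving the primal: x* = (4, 1.25).
  primal value c^T x* = 22.5.
Solving the dual: y* = (4.5, 0, 0.5).
  dual value b^T y* = 22.5.
Strong duality: c^T x* = b^T y*. Confirmed.

22.5


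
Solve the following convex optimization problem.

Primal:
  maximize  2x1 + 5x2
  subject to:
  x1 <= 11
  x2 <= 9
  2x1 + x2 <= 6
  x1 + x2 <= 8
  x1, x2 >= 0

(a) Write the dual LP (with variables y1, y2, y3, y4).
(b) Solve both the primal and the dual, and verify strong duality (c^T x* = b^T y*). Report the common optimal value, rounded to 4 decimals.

The standard primal-dual pair for 'max c^T x s.t. A x <= b, x >= 0' is:
  Dual:  min b^T y  s.t.  A^T y >= c,  y >= 0.

So the dual LP is:
  minimize  11y1 + 9y2 + 6y3 + 8y4
  subject to:
    y1 + 2y3 + y4 >= 2
    y2 + y3 + y4 >= 5
    y1, y2, y3, y4 >= 0

Solving the primal: x* = (0, 6).
  primal value c^T x* = 30.
Solving the dual: y* = (0, 0, 5, 0).
  dual value b^T y* = 30.
Strong duality: c^T x* = b^T y*. Confirmed.

30


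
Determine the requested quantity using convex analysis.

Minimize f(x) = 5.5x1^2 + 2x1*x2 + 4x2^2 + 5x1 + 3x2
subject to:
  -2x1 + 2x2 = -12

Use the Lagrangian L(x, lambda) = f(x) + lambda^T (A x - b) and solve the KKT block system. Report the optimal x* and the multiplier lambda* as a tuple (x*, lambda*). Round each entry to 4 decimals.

Form the Lagrangian:
  L(x, lambda) = (1/2) x^T Q x + c^T x + lambda^T (A x - b)
Stationarity (grad_x L = 0): Q x + c + A^T lambda = 0.
Primal feasibility: A x = b.

This gives the KKT block system:
  [ Q   A^T ] [ x     ]   [-c ]
  [ A    0  ] [ lambda ] = [ b ]

Solving the linear system:
  x*      = (2.2609, -3.7391)
  lambda* = (11.1957)
  f(x*)   = 67.2174

x* = (2.2609, -3.7391), lambda* = (11.1957)


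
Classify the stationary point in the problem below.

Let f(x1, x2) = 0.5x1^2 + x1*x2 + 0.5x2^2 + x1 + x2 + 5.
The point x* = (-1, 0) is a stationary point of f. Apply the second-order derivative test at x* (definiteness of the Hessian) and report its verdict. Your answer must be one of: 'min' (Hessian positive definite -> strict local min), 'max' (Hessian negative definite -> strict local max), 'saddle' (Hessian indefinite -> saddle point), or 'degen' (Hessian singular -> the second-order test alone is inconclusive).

Compute the Hessian H = grad^2 f:
  H = [[1, 1], [1, 1]]
Verify stationarity: grad f(x*) = H x* + g = (0, 0).
Eigenvalues of H: 0, 2.
H has a zero eigenvalue (singular; positive semidefinite but not definite), so H is neither positive definite, negative definite, nor indefinite. The second-order test alone is inconclusive -> degen.
(Indeed, f is constant along the null direction of H through x*, so x* is not a strict local extremum.)

degen


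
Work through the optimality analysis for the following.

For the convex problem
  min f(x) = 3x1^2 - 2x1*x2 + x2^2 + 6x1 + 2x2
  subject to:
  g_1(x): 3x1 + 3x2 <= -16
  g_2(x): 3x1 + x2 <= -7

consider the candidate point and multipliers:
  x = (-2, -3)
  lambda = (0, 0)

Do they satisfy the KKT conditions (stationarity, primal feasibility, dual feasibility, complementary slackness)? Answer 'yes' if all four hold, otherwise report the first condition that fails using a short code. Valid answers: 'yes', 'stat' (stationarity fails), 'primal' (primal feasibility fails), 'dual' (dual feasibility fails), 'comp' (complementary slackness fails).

Gradient of f: grad f(x) = Q x + c = (0, 0)
Constraint values g_i(x) = a_i^T x - b_i:
  g_1((-2, -3)) = 1
  g_2((-2, -3)) = -2
Stationarity residual: grad f(x) + sum_i lambda_i a_i = (0, 0)
  -> stationarity OK
Primal feasibility (all g_i <= 0): FAILS
Dual feasibility (all lambda_i >= 0): OK
Complementary slackness (lambda_i * g_i(x) = 0 for all i): OK

Verdict: the first failing condition is primal_feasibility -> primal.

primal


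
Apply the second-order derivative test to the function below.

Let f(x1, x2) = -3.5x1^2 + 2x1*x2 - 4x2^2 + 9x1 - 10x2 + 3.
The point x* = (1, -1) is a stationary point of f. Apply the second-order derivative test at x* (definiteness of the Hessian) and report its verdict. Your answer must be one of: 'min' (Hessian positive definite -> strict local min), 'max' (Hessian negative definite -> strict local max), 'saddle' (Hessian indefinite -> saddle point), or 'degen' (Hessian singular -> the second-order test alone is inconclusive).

Compute the Hessian H = grad^2 f:
  H = [[-7, 2], [2, -8]]
Verify stationarity: grad f(x*) = H x* + g = (0, 0).
Eigenvalues of H: -9.5616, -5.4384.
Both eigenvalues < 0, so H is negative definite -> x* is a strict local max.

max


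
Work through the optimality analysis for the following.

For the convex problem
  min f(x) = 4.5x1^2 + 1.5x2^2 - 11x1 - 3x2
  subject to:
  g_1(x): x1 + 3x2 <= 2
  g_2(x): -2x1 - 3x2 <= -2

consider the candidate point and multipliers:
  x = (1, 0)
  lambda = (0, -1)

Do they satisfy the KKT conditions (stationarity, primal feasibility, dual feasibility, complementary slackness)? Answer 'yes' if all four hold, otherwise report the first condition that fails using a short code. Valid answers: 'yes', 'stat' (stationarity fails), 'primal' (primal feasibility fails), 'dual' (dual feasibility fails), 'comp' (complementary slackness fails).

Gradient of f: grad f(x) = Q x + c = (-2, -3)
Constraint values g_i(x) = a_i^T x - b_i:
  g_1((1, 0)) = -1
  g_2((1, 0)) = 0
Stationarity residual: grad f(x) + sum_i lambda_i a_i = (0, 0)
  -> stationarity OK
Primal feasibility (all g_i <= 0): OK
Dual feasibility (all lambda_i >= 0): FAILS
Complementary slackness (lambda_i * g_i(x) = 0 for all i): OK

Verdict: the first failing condition is dual_feasibility -> dual.

dual


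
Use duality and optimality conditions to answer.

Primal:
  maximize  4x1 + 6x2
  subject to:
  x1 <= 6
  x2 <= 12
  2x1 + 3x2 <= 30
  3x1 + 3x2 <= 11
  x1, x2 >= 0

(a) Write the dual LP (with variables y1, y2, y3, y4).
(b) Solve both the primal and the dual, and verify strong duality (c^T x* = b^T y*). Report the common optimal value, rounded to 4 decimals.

The standard primal-dual pair for 'max c^T x s.t. A x <= b, x >= 0' is:
  Dual:  min b^T y  s.t.  A^T y >= c,  y >= 0.

So the dual LP is:
  minimize  6y1 + 12y2 + 30y3 + 11y4
  subject to:
    y1 + 2y3 + 3y4 >= 4
    y2 + 3y3 + 3y4 >= 6
    y1, y2, y3, y4 >= 0

Solving the primal: x* = (0, 3.6667).
  primal value c^T x* = 22.
Solving the dual: y* = (0, 0, 0, 2).
  dual value b^T y* = 22.
Strong duality: c^T x* = b^T y*. Confirmed.

22


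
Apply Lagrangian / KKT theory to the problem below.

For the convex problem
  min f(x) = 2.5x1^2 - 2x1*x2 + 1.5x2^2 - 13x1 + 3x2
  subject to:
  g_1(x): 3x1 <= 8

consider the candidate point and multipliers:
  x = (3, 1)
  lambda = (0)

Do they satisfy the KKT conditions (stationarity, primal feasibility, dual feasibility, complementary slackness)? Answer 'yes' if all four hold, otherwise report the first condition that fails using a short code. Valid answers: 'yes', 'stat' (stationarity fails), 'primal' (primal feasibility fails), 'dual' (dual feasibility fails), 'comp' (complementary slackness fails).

Gradient of f: grad f(x) = Q x + c = (0, 0)
Constraint values g_i(x) = a_i^T x - b_i:
  g_1((3, 1)) = 1
Stationarity residual: grad f(x) + sum_i lambda_i a_i = (0, 0)
  -> stationarity OK
Primal feasibility (all g_i <= 0): FAILS
Dual feasibility (all lambda_i >= 0): OK
Complementary slackness (lambda_i * g_i(x) = 0 for all i): OK

Verdict: the first failing condition is primal_feasibility -> primal.

primal


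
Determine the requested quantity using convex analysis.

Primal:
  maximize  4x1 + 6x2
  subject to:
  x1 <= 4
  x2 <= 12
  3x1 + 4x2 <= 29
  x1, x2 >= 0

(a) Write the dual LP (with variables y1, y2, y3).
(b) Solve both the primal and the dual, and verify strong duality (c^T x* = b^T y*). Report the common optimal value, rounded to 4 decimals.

The standard primal-dual pair for 'max c^T x s.t. A x <= b, x >= 0' is:
  Dual:  min b^T y  s.t.  A^T y >= c,  y >= 0.

So the dual LP is:
  minimize  4y1 + 12y2 + 29y3
  subject to:
    y1 + 3y3 >= 4
    y2 + 4y3 >= 6
    y1, y2, y3 >= 0

Solving the primal: x* = (0, 7.25).
  primal value c^T x* = 43.5.
Solving the dual: y* = (0, 0, 1.5).
  dual value b^T y* = 43.5.
Strong duality: c^T x* = b^T y*. Confirmed.

43.5


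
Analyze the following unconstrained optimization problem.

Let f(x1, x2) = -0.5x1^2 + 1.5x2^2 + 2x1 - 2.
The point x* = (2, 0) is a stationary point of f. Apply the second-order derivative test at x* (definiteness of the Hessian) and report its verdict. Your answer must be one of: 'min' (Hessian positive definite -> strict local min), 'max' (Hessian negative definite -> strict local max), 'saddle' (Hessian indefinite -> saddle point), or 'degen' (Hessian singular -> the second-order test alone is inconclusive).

Compute the Hessian H = grad^2 f:
  H = [[-1, 0], [0, 3]]
Verify stationarity: grad f(x*) = H x* + g = (0, 0).
Eigenvalues of H: -1, 3.
Eigenvalues have mixed signs, so H is indefinite -> x* is a saddle point.

saddle


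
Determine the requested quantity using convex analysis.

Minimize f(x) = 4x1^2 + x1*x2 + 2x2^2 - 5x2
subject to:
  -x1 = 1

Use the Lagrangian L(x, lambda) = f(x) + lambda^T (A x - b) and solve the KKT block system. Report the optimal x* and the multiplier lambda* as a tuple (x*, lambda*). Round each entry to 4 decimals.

Form the Lagrangian:
  L(x, lambda) = (1/2) x^T Q x + c^T x + lambda^T (A x - b)
Stationarity (grad_x L = 0): Q x + c + A^T lambda = 0.
Primal feasibility: A x = b.

This gives the KKT block system:
  [ Q   A^T ] [ x     ]   [-c ]
  [ A    0  ] [ lambda ] = [ b ]

Solving the linear system:
  x*      = (-1, 1.5)
  lambda* = (-6.5)
  f(x*)   = -0.5

x* = (-1, 1.5), lambda* = (-6.5)


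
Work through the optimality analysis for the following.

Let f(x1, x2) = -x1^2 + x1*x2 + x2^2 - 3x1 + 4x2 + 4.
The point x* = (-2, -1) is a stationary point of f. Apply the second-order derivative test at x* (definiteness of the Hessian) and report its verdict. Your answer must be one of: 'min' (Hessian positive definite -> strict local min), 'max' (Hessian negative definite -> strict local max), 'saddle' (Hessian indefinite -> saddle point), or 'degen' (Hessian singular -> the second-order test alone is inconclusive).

Compute the Hessian H = grad^2 f:
  H = [[-2, 1], [1, 2]]
Verify stationarity: grad f(x*) = H x* + g = (0, 0).
Eigenvalues of H: -2.2361, 2.2361.
Eigenvalues have mixed signs, so H is indefinite -> x* is a saddle point.

saddle


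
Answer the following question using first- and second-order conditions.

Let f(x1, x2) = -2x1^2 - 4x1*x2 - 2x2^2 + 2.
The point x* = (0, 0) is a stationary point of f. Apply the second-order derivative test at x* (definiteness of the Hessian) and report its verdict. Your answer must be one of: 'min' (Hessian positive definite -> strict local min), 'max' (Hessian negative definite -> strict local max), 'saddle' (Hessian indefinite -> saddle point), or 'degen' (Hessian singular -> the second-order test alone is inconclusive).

Compute the Hessian H = grad^2 f:
  H = [[-4, -4], [-4, -4]]
Verify stationarity: grad f(x*) = H x* + g = (0, 0).
Eigenvalues of H: -8, 0.
H has a zero eigenvalue (singular; negative semidefinite but not definite), so H is neither positive definite, negative definite, nor indefinite. The second-order test alone is inconclusive -> degen.
(Indeed, f is constant along the null direction of H through x*, so x* is not a strict local extremum.)

degen


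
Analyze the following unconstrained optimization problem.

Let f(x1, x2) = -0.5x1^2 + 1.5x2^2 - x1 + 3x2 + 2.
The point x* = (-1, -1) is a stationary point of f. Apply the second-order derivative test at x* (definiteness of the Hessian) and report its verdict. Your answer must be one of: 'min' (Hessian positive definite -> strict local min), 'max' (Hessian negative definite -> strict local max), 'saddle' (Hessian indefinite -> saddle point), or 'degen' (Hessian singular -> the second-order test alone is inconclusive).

Compute the Hessian H = grad^2 f:
  H = [[-1, 0], [0, 3]]
Verify stationarity: grad f(x*) = H x* + g = (0, 0).
Eigenvalues of H: -1, 3.
Eigenvalues have mixed signs, so H is indefinite -> x* is a saddle point.

saddle


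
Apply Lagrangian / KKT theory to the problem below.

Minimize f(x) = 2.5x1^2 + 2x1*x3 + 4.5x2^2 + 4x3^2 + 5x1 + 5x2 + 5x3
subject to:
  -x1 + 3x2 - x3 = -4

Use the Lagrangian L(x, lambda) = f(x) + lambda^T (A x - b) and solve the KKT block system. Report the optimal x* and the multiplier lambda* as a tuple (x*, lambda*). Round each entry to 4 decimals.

Form the Lagrangian:
  L(x, lambda) = (1/2) x^T Q x + c^T x + lambda^T (A x - b)
Stationarity (grad_x L = 0): Q x + c + A^T lambda = 0.
Primal feasibility: A x = b.

This gives the KKT block system:
  [ Q   A^T ] [ x     ]   [-c ]
  [ A    0  ] [ lambda ] = [ b ]

Solving the linear system:
  x*      = (-0.3556, -1.5111, -0.1778)
  lambda* = (2.8667)
  f(x*)   = 0.6222

x* = (-0.3556, -1.5111, -0.1778), lambda* = (2.8667)


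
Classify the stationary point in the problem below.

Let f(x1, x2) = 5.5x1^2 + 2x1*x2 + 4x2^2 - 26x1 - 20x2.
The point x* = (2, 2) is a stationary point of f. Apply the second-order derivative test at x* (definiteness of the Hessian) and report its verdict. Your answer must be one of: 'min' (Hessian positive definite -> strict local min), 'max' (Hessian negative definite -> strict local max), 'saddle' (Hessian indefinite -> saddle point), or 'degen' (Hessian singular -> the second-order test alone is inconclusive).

Compute the Hessian H = grad^2 f:
  H = [[11, 2], [2, 8]]
Verify stationarity: grad f(x*) = H x* + g = (0, 0).
Eigenvalues of H: 7, 12.
Both eigenvalues > 0, so H is positive definite -> x* is a strict local min.

min


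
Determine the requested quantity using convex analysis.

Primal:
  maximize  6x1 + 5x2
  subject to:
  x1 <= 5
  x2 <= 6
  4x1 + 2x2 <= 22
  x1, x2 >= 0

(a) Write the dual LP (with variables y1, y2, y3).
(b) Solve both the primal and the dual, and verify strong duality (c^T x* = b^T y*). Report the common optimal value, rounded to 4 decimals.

The standard primal-dual pair for 'max c^T x s.t. A x <= b, x >= 0' is:
  Dual:  min b^T y  s.t.  A^T y >= c,  y >= 0.

So the dual LP is:
  minimize  5y1 + 6y2 + 22y3
  subject to:
    y1 + 4y3 >= 6
    y2 + 2y3 >= 5
    y1, y2, y3 >= 0

Solving the primal: x* = (2.5, 6).
  primal value c^T x* = 45.
Solving the dual: y* = (0, 2, 1.5).
  dual value b^T y* = 45.
Strong duality: c^T x* = b^T y*. Confirmed.

45


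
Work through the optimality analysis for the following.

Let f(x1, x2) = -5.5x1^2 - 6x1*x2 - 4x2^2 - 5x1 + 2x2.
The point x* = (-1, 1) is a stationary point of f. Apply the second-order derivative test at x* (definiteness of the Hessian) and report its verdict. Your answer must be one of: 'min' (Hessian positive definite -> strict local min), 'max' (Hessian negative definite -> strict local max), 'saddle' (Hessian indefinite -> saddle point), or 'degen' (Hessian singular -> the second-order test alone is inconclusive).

Compute the Hessian H = grad^2 f:
  H = [[-11, -6], [-6, -8]]
Verify stationarity: grad f(x*) = H x* + g = (0, 0).
Eigenvalues of H: -15.6847, -3.3153.
Both eigenvalues < 0, so H is negative definite -> x* is a strict local max.

max


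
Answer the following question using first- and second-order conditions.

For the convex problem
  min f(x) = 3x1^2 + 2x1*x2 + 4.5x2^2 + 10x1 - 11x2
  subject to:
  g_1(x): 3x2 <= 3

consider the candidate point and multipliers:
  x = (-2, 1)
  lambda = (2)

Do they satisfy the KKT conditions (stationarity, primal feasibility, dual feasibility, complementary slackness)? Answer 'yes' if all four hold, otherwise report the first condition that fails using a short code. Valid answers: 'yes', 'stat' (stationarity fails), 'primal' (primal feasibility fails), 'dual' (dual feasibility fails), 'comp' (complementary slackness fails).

Gradient of f: grad f(x) = Q x + c = (0, -6)
Constraint values g_i(x) = a_i^T x - b_i:
  g_1((-2, 1)) = 0
Stationarity residual: grad f(x) + sum_i lambda_i a_i = (0, 0)
  -> stationarity OK
Primal feasibility (all g_i <= 0): OK
Dual feasibility (all lambda_i >= 0): OK
Complementary slackness (lambda_i * g_i(x) = 0 for all i): OK

Verdict: yes, KKT holds.

yes


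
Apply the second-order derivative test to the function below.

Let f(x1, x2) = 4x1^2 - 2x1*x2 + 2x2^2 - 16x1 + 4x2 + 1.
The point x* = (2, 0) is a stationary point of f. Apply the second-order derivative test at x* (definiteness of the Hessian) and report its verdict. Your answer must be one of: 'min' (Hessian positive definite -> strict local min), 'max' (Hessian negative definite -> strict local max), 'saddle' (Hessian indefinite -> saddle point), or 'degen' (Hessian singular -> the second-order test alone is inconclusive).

Compute the Hessian H = grad^2 f:
  H = [[8, -2], [-2, 4]]
Verify stationarity: grad f(x*) = H x* + g = (0, 0).
Eigenvalues of H: 3.1716, 8.8284.
Both eigenvalues > 0, so H is positive definite -> x* is a strict local min.

min


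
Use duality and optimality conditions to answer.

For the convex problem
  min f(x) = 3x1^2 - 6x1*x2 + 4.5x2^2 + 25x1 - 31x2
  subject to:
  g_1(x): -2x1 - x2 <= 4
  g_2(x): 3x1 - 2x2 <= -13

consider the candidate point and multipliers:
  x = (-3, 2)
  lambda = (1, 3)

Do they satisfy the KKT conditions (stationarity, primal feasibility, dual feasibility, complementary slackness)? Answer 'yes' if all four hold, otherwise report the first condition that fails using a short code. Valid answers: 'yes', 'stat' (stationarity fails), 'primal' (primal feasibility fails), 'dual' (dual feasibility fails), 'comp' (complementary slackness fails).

Gradient of f: grad f(x) = Q x + c = (-5, 5)
Constraint values g_i(x) = a_i^T x - b_i:
  g_1((-3, 2)) = 0
  g_2((-3, 2)) = 0
Stationarity residual: grad f(x) + sum_i lambda_i a_i = (2, -2)
  -> stationarity FAILS
Primal feasibility (all g_i <= 0): OK
Dual feasibility (all lambda_i >= 0): OK
Complementary slackness (lambda_i * g_i(x) = 0 for all i): OK

Verdict: the first failing condition is stationarity -> stat.

stat


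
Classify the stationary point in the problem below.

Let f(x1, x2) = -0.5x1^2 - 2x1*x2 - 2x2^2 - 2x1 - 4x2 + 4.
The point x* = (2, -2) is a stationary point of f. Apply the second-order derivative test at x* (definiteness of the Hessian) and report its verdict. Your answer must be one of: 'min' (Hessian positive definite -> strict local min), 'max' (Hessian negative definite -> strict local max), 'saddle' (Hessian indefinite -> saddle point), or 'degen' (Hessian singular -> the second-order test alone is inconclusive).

Compute the Hessian H = grad^2 f:
  H = [[-1, -2], [-2, -4]]
Verify stationarity: grad f(x*) = H x* + g = (0, 0).
Eigenvalues of H: -5, 0.
H has a zero eigenvalue (singular; negative semidefinite but not definite), so H is neither positive definite, negative definite, nor indefinite. The second-order test alone is inconclusive -> degen.
(Indeed, f is constant along the null direction of H through x*, so x* is not a strict local extremum.)

degen


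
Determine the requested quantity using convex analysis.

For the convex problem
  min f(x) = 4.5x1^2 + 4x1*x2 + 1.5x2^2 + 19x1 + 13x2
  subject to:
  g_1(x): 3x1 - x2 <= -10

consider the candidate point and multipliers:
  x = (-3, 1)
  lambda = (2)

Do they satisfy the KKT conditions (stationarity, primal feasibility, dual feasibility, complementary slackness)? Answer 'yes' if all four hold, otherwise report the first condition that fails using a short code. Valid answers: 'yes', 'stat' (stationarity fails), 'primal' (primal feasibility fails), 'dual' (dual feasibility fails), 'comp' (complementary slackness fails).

Gradient of f: grad f(x) = Q x + c = (-4, 4)
Constraint values g_i(x) = a_i^T x - b_i:
  g_1((-3, 1)) = 0
Stationarity residual: grad f(x) + sum_i lambda_i a_i = (2, 2)
  -> stationarity FAILS
Primal feasibility (all g_i <= 0): OK
Dual feasibility (all lambda_i >= 0): OK
Complementary slackness (lambda_i * g_i(x) = 0 for all i): OK

Verdict: the first failing condition is stationarity -> stat.

stat


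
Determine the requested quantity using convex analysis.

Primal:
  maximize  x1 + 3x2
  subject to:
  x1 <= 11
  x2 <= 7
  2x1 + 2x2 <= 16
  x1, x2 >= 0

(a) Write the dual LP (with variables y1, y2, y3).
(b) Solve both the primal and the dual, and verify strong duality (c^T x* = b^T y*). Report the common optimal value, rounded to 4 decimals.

The standard primal-dual pair for 'max c^T x s.t. A x <= b, x >= 0' is:
  Dual:  min b^T y  s.t.  A^T y >= c,  y >= 0.

So the dual LP is:
  minimize  11y1 + 7y2 + 16y3
  subject to:
    y1 + 2y3 >= 1
    y2 + 2y3 >= 3
    y1, y2, y3 >= 0

Solving the primal: x* = (1, 7).
  primal value c^T x* = 22.
Solving the dual: y* = (0, 2, 0.5).
  dual value b^T y* = 22.
Strong duality: c^T x* = b^T y*. Confirmed.

22


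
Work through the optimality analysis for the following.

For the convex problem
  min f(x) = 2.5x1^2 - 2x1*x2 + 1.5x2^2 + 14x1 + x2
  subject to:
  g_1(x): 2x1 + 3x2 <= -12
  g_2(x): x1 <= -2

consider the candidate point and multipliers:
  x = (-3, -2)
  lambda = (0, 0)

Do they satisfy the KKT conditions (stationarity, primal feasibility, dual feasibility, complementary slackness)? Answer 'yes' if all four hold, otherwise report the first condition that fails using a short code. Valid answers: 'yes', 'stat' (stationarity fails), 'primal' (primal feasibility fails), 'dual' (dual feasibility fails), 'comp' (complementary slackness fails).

Gradient of f: grad f(x) = Q x + c = (3, 1)
Constraint values g_i(x) = a_i^T x - b_i:
  g_1((-3, -2)) = 0
  g_2((-3, -2)) = -1
Stationarity residual: grad f(x) + sum_i lambda_i a_i = (3, 1)
  -> stationarity FAILS
Primal feasibility (all g_i <= 0): OK
Dual feasibility (all lambda_i >= 0): OK
Complementary slackness (lambda_i * g_i(x) = 0 for all i): OK

Verdict: the first failing condition is stationarity -> stat.

stat


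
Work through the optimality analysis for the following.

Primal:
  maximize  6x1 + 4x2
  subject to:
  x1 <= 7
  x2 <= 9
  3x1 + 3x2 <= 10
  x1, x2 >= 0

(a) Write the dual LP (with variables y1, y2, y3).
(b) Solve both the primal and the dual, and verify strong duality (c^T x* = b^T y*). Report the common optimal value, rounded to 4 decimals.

The standard primal-dual pair for 'max c^T x s.t. A x <= b, x >= 0' is:
  Dual:  min b^T y  s.t.  A^T y >= c,  y >= 0.

So the dual LP is:
  minimize  7y1 + 9y2 + 10y3
  subject to:
    y1 + 3y3 >= 6
    y2 + 3y3 >= 4
    y1, y2, y3 >= 0

Solving the primal: x* = (3.3333, 0).
  primal value c^T x* = 20.
Solving the dual: y* = (0, 0, 2).
  dual value b^T y* = 20.
Strong duality: c^T x* = b^T y*. Confirmed.

20


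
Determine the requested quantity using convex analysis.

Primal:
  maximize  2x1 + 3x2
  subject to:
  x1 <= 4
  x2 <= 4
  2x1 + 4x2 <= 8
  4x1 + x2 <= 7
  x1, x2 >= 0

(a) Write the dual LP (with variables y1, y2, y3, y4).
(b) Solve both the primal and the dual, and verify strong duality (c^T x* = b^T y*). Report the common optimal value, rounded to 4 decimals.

The standard primal-dual pair for 'max c^T x s.t. A x <= b, x >= 0' is:
  Dual:  min b^T y  s.t.  A^T y >= c,  y >= 0.

So the dual LP is:
  minimize  4y1 + 4y2 + 8y3 + 7y4
  subject to:
    y1 + 2y3 + 4y4 >= 2
    y2 + 4y3 + y4 >= 3
    y1, y2, y3, y4 >= 0

Solving the primal: x* = (1.4286, 1.2857).
  primal value c^T x* = 6.7143.
Solving the dual: y* = (0, 0, 0.7143, 0.1429).
  dual value b^T y* = 6.7143.
Strong duality: c^T x* = b^T y*. Confirmed.

6.7143


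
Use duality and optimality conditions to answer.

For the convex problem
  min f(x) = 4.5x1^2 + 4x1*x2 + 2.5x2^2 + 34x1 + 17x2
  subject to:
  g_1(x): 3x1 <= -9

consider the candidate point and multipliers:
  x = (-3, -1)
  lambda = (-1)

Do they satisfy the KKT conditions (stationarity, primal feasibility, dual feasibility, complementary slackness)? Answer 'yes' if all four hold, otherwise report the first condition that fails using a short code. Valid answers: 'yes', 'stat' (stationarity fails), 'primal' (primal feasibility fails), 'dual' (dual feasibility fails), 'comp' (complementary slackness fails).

Gradient of f: grad f(x) = Q x + c = (3, 0)
Constraint values g_i(x) = a_i^T x - b_i:
  g_1((-3, -1)) = 0
Stationarity residual: grad f(x) + sum_i lambda_i a_i = (0, 0)
  -> stationarity OK
Primal feasibility (all g_i <= 0): OK
Dual feasibility (all lambda_i >= 0): FAILS
Complementary slackness (lambda_i * g_i(x) = 0 for all i): OK

Verdict: the first failing condition is dual_feasibility -> dual.

dual


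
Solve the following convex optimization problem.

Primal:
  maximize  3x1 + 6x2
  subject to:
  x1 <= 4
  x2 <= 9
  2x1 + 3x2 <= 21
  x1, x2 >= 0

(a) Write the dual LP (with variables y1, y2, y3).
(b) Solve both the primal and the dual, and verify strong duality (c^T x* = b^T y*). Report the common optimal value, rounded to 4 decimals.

The standard primal-dual pair for 'max c^T x s.t. A x <= b, x >= 0' is:
  Dual:  min b^T y  s.t.  A^T y >= c,  y >= 0.

So the dual LP is:
  minimize  4y1 + 9y2 + 21y3
  subject to:
    y1 + 2y3 >= 3
    y2 + 3y3 >= 6
    y1, y2, y3 >= 0

Solving the primal: x* = (0, 7).
  primal value c^T x* = 42.
Solving the dual: y* = (0, 0, 2).
  dual value b^T y* = 42.
Strong duality: c^T x* = b^T y*. Confirmed.

42


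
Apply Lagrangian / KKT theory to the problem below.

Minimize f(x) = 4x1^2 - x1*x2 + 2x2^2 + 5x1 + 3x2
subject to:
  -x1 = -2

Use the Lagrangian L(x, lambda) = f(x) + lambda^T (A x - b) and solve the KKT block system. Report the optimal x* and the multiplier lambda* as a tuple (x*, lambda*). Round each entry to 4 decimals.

Form the Lagrangian:
  L(x, lambda) = (1/2) x^T Q x + c^T x + lambda^T (A x - b)
Stationarity (grad_x L = 0): Q x + c + A^T lambda = 0.
Primal feasibility: A x = b.

This gives the KKT block system:
  [ Q   A^T ] [ x     ]   [-c ]
  [ A    0  ] [ lambda ] = [ b ]

Solving the linear system:
  x*      = (2, -0.25)
  lambda* = (21.25)
  f(x*)   = 25.875

x* = (2, -0.25), lambda* = (21.25)


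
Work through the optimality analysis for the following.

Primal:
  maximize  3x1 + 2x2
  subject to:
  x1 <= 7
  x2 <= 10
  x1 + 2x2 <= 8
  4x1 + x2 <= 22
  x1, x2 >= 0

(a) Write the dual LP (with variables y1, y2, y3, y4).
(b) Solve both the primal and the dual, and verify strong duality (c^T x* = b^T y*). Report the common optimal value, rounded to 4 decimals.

The standard primal-dual pair for 'max c^T x s.t. A x <= b, x >= 0' is:
  Dual:  min b^T y  s.t.  A^T y >= c,  y >= 0.

So the dual LP is:
  minimize  7y1 + 10y2 + 8y3 + 22y4
  subject to:
    y1 + y3 + 4y4 >= 3
    y2 + 2y3 + y4 >= 2
    y1, y2, y3, y4 >= 0

Solving the primal: x* = (5.1429, 1.4286).
  primal value c^T x* = 18.2857.
Solving the dual: y* = (0, 0, 0.7143, 0.5714).
  dual value b^T y* = 18.2857.
Strong duality: c^T x* = b^T y*. Confirmed.

18.2857


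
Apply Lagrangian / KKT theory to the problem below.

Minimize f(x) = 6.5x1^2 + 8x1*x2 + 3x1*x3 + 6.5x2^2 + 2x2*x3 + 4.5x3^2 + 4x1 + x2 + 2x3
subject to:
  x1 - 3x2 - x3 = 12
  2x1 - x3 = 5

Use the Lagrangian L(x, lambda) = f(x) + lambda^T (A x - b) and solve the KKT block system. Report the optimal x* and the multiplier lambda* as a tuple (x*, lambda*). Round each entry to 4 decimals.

Form the Lagrangian:
  L(x, lambda) = (1/2) x^T Q x + c^T x + lambda^T (A x - b)
Stationarity (grad_x L = 0): Q x + c + A^T lambda = 0.
Primal feasibility: A x = b.

This gives the KKT block system:
  [ Q   A^T ] [ x     ]   [-c ]
  [ A    0  ] [ lambda ] = [ b ]

Solving the linear system:
  x*      = (2.0551, -3.0184, -0.8898)
  lambda* = (-7.8592, 1.9796)
  f(x*)   = 43.9173

x* = (2.0551, -3.0184, -0.8898), lambda* = (-7.8592, 1.9796)


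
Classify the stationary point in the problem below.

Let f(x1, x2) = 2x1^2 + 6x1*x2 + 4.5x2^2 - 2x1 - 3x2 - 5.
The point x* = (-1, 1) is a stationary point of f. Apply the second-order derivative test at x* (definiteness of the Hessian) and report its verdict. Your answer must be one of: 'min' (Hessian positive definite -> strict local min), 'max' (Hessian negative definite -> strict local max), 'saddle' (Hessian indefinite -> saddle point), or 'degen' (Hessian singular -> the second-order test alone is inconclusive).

Compute the Hessian H = grad^2 f:
  H = [[4, 6], [6, 9]]
Verify stationarity: grad f(x*) = H x* + g = (0, 0).
Eigenvalues of H: 0, 13.
H has a zero eigenvalue (singular; positive semidefinite but not definite), so H is neither positive definite, negative definite, nor indefinite. The second-order test alone is inconclusive -> degen.
(Indeed, f is constant along the null direction of H through x*, so x* is not a strict local extremum.)

degen


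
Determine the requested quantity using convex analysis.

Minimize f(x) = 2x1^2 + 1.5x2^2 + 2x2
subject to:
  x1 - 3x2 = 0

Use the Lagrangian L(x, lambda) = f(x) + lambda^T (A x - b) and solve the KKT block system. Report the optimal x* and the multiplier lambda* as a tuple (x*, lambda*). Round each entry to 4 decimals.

Form the Lagrangian:
  L(x, lambda) = (1/2) x^T Q x + c^T x + lambda^T (A x - b)
Stationarity (grad_x L = 0): Q x + c + A^T lambda = 0.
Primal feasibility: A x = b.

This gives the KKT block system:
  [ Q   A^T ] [ x     ]   [-c ]
  [ A    0  ] [ lambda ] = [ b ]

Solving the linear system:
  x*      = (-0.1538, -0.0513)
  lambda* = (0.6154)
  f(x*)   = -0.0513

x* = (-0.1538, -0.0513), lambda* = (0.6154)


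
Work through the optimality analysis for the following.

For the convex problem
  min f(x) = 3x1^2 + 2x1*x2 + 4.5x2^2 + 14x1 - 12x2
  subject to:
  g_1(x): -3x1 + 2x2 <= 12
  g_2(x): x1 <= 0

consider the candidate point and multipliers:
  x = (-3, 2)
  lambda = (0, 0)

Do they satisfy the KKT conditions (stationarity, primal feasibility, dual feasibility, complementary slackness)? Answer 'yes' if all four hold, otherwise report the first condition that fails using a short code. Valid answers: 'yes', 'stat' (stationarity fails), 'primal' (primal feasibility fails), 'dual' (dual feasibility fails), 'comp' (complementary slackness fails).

Gradient of f: grad f(x) = Q x + c = (0, 0)
Constraint values g_i(x) = a_i^T x - b_i:
  g_1((-3, 2)) = 1
  g_2((-3, 2)) = -3
Stationarity residual: grad f(x) + sum_i lambda_i a_i = (0, 0)
  -> stationarity OK
Primal feasibility (all g_i <= 0): FAILS
Dual feasibility (all lambda_i >= 0): OK
Complementary slackness (lambda_i * g_i(x) = 0 for all i): OK

Verdict: the first failing condition is primal_feasibility -> primal.

primal


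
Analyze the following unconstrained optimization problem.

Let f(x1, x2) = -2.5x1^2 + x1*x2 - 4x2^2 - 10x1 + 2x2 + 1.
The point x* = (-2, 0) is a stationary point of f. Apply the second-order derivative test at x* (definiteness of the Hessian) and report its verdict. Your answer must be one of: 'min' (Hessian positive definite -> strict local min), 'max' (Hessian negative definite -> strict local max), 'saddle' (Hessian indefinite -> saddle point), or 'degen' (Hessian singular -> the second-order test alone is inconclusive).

Compute the Hessian H = grad^2 f:
  H = [[-5, 1], [1, -8]]
Verify stationarity: grad f(x*) = H x* + g = (0, 0).
Eigenvalues of H: -8.3028, -4.6972.
Both eigenvalues < 0, so H is negative definite -> x* is a strict local max.

max


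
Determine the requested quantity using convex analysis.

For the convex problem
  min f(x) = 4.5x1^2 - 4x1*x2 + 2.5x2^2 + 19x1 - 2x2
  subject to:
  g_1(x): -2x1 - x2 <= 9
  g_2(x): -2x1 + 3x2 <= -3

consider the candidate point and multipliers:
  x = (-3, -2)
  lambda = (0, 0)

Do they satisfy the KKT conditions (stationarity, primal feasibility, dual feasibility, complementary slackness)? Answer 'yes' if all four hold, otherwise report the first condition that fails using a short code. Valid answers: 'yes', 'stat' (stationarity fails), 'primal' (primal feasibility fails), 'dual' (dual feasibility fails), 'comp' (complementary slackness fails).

Gradient of f: grad f(x) = Q x + c = (0, 0)
Constraint values g_i(x) = a_i^T x - b_i:
  g_1((-3, -2)) = -1
  g_2((-3, -2)) = 3
Stationarity residual: grad f(x) + sum_i lambda_i a_i = (0, 0)
  -> stationarity OK
Primal feasibility (all g_i <= 0): FAILS
Dual feasibility (all lambda_i >= 0): OK
Complementary slackness (lambda_i * g_i(x) = 0 for all i): OK

Verdict: the first failing condition is primal_feasibility -> primal.

primal


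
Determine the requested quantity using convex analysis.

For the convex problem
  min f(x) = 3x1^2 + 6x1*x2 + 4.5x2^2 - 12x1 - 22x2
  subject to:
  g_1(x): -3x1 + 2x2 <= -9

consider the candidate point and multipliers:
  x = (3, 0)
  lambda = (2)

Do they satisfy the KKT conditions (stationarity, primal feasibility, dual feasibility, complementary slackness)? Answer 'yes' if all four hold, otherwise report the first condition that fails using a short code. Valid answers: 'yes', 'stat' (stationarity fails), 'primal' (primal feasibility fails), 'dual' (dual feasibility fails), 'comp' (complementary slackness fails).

Gradient of f: grad f(x) = Q x + c = (6, -4)
Constraint values g_i(x) = a_i^T x - b_i:
  g_1((3, 0)) = 0
Stationarity residual: grad f(x) + sum_i lambda_i a_i = (0, 0)
  -> stationarity OK
Primal feasibility (all g_i <= 0): OK
Dual feasibility (all lambda_i >= 0): OK
Complementary slackness (lambda_i * g_i(x) = 0 for all i): OK

Verdict: yes, KKT holds.

yes


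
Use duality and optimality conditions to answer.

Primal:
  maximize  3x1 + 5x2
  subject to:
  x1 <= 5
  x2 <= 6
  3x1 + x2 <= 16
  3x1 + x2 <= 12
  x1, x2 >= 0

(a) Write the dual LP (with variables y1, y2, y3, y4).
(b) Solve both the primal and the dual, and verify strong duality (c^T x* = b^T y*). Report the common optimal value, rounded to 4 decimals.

The standard primal-dual pair for 'max c^T x s.t. A x <= b, x >= 0' is:
  Dual:  min b^T y  s.t.  A^T y >= c,  y >= 0.

So the dual LP is:
  minimize  5y1 + 6y2 + 16y3 + 12y4
  subject to:
    y1 + 3y3 + 3y4 >= 3
    y2 + y3 + y4 >= 5
    y1, y2, y3, y4 >= 0

Solving the primal: x* = (2, 6).
  primal value c^T x* = 36.
Solving the dual: y* = (0, 4, 0, 1).
  dual value b^T y* = 36.
Strong duality: c^T x* = b^T y*. Confirmed.

36


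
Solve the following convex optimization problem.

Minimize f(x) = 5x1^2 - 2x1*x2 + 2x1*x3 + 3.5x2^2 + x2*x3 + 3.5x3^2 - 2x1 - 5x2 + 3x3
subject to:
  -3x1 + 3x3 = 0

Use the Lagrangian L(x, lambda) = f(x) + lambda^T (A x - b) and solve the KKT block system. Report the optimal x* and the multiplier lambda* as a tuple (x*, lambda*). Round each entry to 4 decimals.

Form the Lagrangian:
  L(x, lambda) = (1/2) x^T Q x + c^T x + lambda^T (A x - b)
Stationarity (grad_x L = 0): Q x + c + A^T lambda = 0.
Primal feasibility: A x = b.

This gives the KKT block system:
  [ Q   A^T ] [ x     ]   [-c ]
  [ A    0  ] [ lambda ] = [ b ]

Solving the linear system:
  x*      = (-0.0137, 0.7123, -0.0137)
  lambda* = (-1.1963)
  f(x*)   = -1.7877

x* = (-0.0137, 0.7123, -0.0137), lambda* = (-1.1963)


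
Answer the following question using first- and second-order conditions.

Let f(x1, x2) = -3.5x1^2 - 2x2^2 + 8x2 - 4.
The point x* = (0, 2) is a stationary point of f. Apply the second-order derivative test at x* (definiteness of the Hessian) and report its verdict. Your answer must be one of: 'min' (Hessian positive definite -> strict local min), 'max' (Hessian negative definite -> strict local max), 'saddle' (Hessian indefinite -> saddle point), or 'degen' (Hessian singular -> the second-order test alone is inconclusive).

Compute the Hessian H = grad^2 f:
  H = [[-7, 0], [0, -4]]
Verify stationarity: grad f(x*) = H x* + g = (0, 0).
Eigenvalues of H: -7, -4.
Both eigenvalues < 0, so H is negative definite -> x* is a strict local max.

max


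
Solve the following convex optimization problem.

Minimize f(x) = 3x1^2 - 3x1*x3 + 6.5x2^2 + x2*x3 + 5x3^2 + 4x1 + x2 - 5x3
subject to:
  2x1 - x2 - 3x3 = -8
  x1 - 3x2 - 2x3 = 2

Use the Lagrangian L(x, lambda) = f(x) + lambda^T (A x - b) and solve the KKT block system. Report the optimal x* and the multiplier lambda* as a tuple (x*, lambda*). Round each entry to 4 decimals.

Form the Lagrangian:
  L(x, lambda) = (1/2) x^T Q x + c^T x + lambda^T (A x - b)
Stationarity (grad_x L = 0): Q x + c + A^T lambda = 0.
Primal feasibility: A x = b.

This gives the KKT block system:
  [ Q   A^T ] [ x     ]   [-c ]
  [ A    0  ] [ lambda ] = [ b ]

Solving the linear system:
  x*      = (-2.724, -2.7537, 1.7685)
  lambda* = (17.1958, -16.7418)
  f(x*)   = 74.2789

x* = (-2.724, -2.7537, 1.7685), lambda* = (17.1958, -16.7418)


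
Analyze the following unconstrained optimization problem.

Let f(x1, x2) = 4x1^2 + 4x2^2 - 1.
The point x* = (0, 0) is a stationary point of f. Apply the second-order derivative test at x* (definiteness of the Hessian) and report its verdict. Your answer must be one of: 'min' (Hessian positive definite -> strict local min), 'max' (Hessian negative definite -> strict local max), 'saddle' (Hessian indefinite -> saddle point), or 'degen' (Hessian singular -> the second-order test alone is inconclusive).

Compute the Hessian H = grad^2 f:
  H = [[8, 0], [0, 8]]
Verify stationarity: grad f(x*) = H x* + g = (0, 0).
Eigenvalues of H: 8, 8.
Both eigenvalues > 0, so H is positive definite -> x* is a strict local min.

min


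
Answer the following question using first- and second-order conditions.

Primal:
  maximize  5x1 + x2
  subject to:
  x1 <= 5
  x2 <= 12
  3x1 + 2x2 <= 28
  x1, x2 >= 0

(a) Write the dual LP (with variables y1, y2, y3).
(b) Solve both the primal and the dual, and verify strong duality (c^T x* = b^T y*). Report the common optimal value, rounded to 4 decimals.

The standard primal-dual pair for 'max c^T x s.t. A x <= b, x >= 0' is:
  Dual:  min b^T y  s.t.  A^T y >= c,  y >= 0.

So the dual LP is:
  minimize  5y1 + 12y2 + 28y3
  subject to:
    y1 + 3y3 >= 5
    y2 + 2y3 >= 1
    y1, y2, y3 >= 0

Solving the primal: x* = (5, 6.5).
  primal value c^T x* = 31.5.
Solving the dual: y* = (3.5, 0, 0.5).
  dual value b^T y* = 31.5.
Strong duality: c^T x* = b^T y*. Confirmed.

31.5


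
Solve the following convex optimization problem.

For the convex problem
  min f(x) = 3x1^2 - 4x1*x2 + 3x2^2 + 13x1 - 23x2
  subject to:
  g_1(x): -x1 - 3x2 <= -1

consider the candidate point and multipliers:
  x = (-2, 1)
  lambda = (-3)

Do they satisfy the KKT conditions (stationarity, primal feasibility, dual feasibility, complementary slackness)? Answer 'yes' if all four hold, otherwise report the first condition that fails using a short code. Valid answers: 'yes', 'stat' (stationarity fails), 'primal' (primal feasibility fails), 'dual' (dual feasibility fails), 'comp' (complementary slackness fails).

Gradient of f: grad f(x) = Q x + c = (-3, -9)
Constraint values g_i(x) = a_i^T x - b_i:
  g_1((-2, 1)) = 0
Stationarity residual: grad f(x) + sum_i lambda_i a_i = (0, 0)
  -> stationarity OK
Primal feasibility (all g_i <= 0): OK
Dual feasibility (all lambda_i >= 0): FAILS
Complementary slackness (lambda_i * g_i(x) = 0 for all i): OK

Verdict: the first failing condition is dual_feasibility -> dual.

dual


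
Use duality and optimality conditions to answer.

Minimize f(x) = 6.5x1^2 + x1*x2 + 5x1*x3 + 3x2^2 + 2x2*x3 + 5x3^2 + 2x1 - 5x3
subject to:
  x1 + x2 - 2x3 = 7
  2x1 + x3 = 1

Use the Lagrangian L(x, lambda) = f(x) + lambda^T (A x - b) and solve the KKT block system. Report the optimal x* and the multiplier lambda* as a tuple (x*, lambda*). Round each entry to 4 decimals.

Form the Lagrangian:
  L(x, lambda) = (1/2) x^T Q x + c^T x + lambda^T (A x - b)
Stationarity (grad_x L = 0): Q x + c + A^T lambda = 0.
Primal feasibility: A x = b.

This gives the KKT block system:
  [ Q   A^T ] [ x     ]   [-c ]
  [ A    0  ] [ lambda ] = [ b ]

Solving the linear system:
  x*      = (1.4554, 1.723, -1.9108)
  lambda* = (-7.9718, -2.5587)
  f(x*)   = 35.4131

x* = (1.4554, 1.723, -1.9108), lambda* = (-7.9718, -2.5587)
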